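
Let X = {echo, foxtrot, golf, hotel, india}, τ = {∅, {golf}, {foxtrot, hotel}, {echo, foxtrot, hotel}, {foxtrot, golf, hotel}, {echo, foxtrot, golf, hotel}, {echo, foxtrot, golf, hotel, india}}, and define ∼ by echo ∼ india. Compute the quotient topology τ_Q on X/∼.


X/∼ = {[echo=india], [foxtrot], [golf], [hotel]}; |τ_Q| = 5.

Equivalence classes: [echo=india], [foxtrot], [golf], [hotel].
Quotient map π: X → X/∼ sends echo ↦ [echo=india], foxtrot ↦ [foxtrot], golf ↦ [golf], hotel ↦ [hotel], india ↦ [echo=india].
For each subset V ⊆ X/∼, compute π^{-1}(V) ⊆ X and check whether π^{-1}(V) ∈ τ. V is open in τ_Q iff π^{-1}(V) ∈ τ.
  V = {}: π^{-1}(V) = ∅ ∈ τ ✓.
  V = {[echo=india]}: π^{-1}(V) = {echo, india} ∉ τ ✗.
  V = {[foxtrot]}: π^{-1}(V) = {foxtrot} ∉ τ ✗.
  V = {[echo=india], [foxtrot]}: π^{-1}(V) = {echo, foxtrot, india} ∉ τ ✗.
  V = {[golf]}: π^{-1}(V) = {golf} ∈ τ ✓.
  V = {[echo=india], [golf]}: π^{-1}(V) = {echo, golf, india} ∉ τ ✗.
  V = {[foxtrot], [golf]}: π^{-1}(V) = {foxtrot, golf} ∉ τ ✗.
  V = {[echo=india], [foxtrot], [golf]}: π^{-1}(V) = {echo, foxtrot, golf, india} ∉ τ ✗.
  V = {[hotel]}: π^{-1}(V) = {hotel} ∉ τ ✗.
  V = {[echo=india], [hotel]}: π^{-1}(V) = {echo, hotel, india} ∉ τ ✗.
  V = {[foxtrot], [hotel]}: π^{-1}(V) = {foxtrot, hotel} ∈ τ ✓.
  V = {[echo=india], [foxtrot], [hotel]}: π^{-1}(V) = {echo, foxtrot, hotel, india} ∉ τ ✗.
  V = {[golf], [hotel]}: π^{-1}(V) = {golf, hotel} ∉ τ ✗.
  V = {[echo=india], [golf], [hotel]}: π^{-1}(V) = {echo, golf, hotel, india} ∉ τ ✗.
  V = {[foxtrot], [golf], [hotel]}: π^{-1}(V) = {foxtrot, golf, hotel} ∈ τ ✓.
  V = {[echo=india], [foxtrot], [golf], [hotel]}: π^{-1}(V) = {echo, foxtrot, golf, hotel, india} ∈ τ ✓.
Open sets in the quotient: τ_Q = {{}, {[golf]}, {[foxtrot], [hotel]}, {[foxtrot], [golf], [hotel]}, {[echo=india], [foxtrot], [golf], [hotel]}} (5 elements).


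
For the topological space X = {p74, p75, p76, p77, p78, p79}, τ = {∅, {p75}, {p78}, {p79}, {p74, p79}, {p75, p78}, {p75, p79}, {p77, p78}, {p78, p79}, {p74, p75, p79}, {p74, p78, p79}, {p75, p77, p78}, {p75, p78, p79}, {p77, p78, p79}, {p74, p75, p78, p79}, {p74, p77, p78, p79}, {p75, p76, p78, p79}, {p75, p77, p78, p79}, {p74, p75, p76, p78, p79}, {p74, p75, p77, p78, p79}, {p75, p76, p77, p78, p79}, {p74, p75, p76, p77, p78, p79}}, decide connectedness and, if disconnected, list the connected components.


(X, τ) is connected.

Find clopen sets (U ∈ τ with X ∖ U ∈ τ):
  U = ∅, X ∖ U = {p74, p75, p76, p77, p78, p79} — both open, so U is clopen.
  U = {p74, p75, p76, p77, p78, p79}, X ∖ U = ∅ — both open, so U is clopen.
Only trivial clopens (∅ and X) exist, so (X, τ) is connected.
Compute connected components by grouping points that agree on all clopens:
  component: {p74, p75, p76, p77, p78, p79}


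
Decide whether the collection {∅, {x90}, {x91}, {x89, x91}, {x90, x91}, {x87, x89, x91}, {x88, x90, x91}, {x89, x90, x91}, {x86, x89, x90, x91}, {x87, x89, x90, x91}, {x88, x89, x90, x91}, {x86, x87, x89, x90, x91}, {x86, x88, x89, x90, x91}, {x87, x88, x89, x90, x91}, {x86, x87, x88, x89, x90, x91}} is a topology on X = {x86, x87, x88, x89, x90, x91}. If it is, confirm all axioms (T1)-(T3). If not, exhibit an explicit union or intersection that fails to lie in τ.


τ IS a topology on X.

Axiom (T1): ∅ ∈ τ? Yes; X ∈ τ? Yes.
Axiom (T2/T3): check pairwise unions and intersections of members of τ.
All pairwise intersections and unions checked — each lies in τ. Therefore τ satisfies (T1), (T2), (T3): it IS a topology on X.


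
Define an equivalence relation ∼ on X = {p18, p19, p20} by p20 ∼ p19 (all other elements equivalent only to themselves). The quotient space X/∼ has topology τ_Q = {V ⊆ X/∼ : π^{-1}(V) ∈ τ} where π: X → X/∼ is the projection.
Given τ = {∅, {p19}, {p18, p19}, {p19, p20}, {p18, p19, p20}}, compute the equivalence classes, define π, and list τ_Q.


X/∼ = {[p18], [p19=p20]}; |τ_Q| = 3.

Equivalence classes: [p18], [p19=p20].
Quotient map π: X → X/∼ sends p18 ↦ [p18], p19 ↦ [p19=p20], p20 ↦ [p19=p20].
For each subset V ⊆ X/∼, compute π^{-1}(V) ⊆ X and check whether π^{-1}(V) ∈ τ. V is open in τ_Q iff π^{-1}(V) ∈ τ.
  V = {}: π^{-1}(V) = ∅ ∈ τ ✓.
  V = {[p18]}: π^{-1}(V) = {p18} ∉ τ ✗.
  V = {[p19=p20]}: π^{-1}(V) = {p19, p20} ∈ τ ✓.
  V = {[p18], [p19=p20]}: π^{-1}(V) = {p18, p19, p20} ∈ τ ✓.
Open sets in the quotient: τ_Q = {{}, {[p19=p20]}, {[p18], [p19=p20]}} (3 elements).


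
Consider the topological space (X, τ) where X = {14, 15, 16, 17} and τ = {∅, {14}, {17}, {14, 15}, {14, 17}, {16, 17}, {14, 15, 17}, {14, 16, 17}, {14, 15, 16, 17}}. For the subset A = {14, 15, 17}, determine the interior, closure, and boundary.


int(A) = {14, 15, 17}, cl(A) = {14, 15, 16, 17}, ∂A = {16}.

Closed sets in (X, τ) are complements of opens:
  closed(X, τ) = {∅, {15}, {16}, {14, 15}, {15, 16}, {16, 17}, {14, 15, 16}, {15, 16, 17}, {14, 15, 16, 17}}.
int(A) = ⋃ {U ∈ τ : U ⊆ A}. Opens contained in A: ∅, {14}, {17}, {14, 15}, {14, 17}, {14, 15, 17}.
Taking the union of these: int(A) = {14, 15, 17}.
cl(A) = ⋂ {C closed : A ⊆ C}. Closed sets containing A: {14, 15, 16, 17}.
Intersecting these: cl(A) = {14, 15, 16, 17}.
∂A = cl(A) ∖ int(A) = {14, 15, 16, 17} ∖ {14, 15, 17} = {16}.


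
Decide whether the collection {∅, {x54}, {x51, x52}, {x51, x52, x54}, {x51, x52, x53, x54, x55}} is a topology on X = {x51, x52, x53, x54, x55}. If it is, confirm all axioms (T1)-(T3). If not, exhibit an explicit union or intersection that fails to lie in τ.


τ IS a topology on X.

Axiom (T1): ∅ ∈ τ? Yes; X ∈ τ? Yes.
Axiom (T2/T3): check pairwise unions and intersections of members of τ.
All pairwise intersections and unions checked — each lies in τ. Therefore τ satisfies (T1), (T2), (T3): it IS a topology on X.


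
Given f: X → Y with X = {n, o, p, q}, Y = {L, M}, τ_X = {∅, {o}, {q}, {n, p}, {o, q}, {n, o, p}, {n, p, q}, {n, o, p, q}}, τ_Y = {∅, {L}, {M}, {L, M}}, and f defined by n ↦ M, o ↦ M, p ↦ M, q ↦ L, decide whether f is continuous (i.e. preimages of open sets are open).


f IS continuous.

Compute f^{-1}(U) for each U ∈ τ_Y:
  U = ∅: f^{-1}(U) = ∅ ∈ τ_X ✓.
  U = {L}: f^{-1}(U) = {q} ∈ τ_X ✓.
  U = {M}: f^{-1}(U) = {n, o, p} ∈ τ_X ✓.
  U = {L, M}: f^{-1}(U) = {n, o, p, q} ∈ τ_X ✓.
Every preimage lies in τ_X, so f IS continuous.


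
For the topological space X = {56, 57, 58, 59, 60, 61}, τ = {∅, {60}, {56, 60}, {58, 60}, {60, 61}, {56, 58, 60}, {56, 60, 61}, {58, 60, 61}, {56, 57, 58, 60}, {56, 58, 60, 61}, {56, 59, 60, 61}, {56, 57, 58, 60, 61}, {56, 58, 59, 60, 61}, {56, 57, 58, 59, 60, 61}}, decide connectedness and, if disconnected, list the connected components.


(X, τ) is connected.

Find clopen sets (U ∈ τ with X ∖ U ∈ τ):
  U = ∅, X ∖ U = {56, 57, 58, 59, 60, 61} — both open, so U is clopen.
  U = {56, 57, 58, 59, 60, 61}, X ∖ U = ∅ — both open, so U is clopen.
Only trivial clopens (∅ and X) exist, so (X, τ) is connected.
Compute connected components by grouping points that agree on all clopens:
  component: {56, 57, 58, 59, 60, 61}


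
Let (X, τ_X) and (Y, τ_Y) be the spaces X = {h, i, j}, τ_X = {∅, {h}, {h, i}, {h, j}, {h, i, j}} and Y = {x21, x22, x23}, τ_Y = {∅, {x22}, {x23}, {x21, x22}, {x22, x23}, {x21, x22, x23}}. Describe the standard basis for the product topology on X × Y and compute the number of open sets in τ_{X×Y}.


Basis B = {∅ × ∅, {h} × {x22}, {h} × {x23}, {h} × {x21, x22}, {h} × {x22, x23}, {h, i} × {x22}, {h, j} × {x22}, {h, i} × {x23}, {h, j} × {x23}, {h} × {x21, x22, x23}, {h, i, j} × {x22}, {h, i, j} × {x23}, {h, i} × {x21, x22}, {h, j} × {x21, x22}, {h, i} × {x22, x23}, {h, j} × {x22, x23}, {h, i} × {x21, x22, x23}, {h, j} × {x21, x22, x23}, {h, i, j} × {x21, x22}, {h, i, j} × {x22, x23}, {h, i, j} × {x21, x22, x23}}; |τ_{X×Y}| = 70.

Enumerate products U × V with U ∈ τ_X, V ∈ τ_Y (deduplicated):
  ∅ × ∅ = {} (∅)
  {h} × {x22} = {(h,x22)}
  {h} × {x23} = {(h,x23)}
  {h} × {x21, x22} = {(h,x21), (h,x22)}
  {h} × {x22, x23} = {(h,x22), (h,x23)}
  {h, i} × {x22} = {(h,x22), (i,x22)}
  {h, j} × {x22} = {(h,x22), (j,x22)}
  {h, i} × {x23} = {(h,x23), (i,x23)}
  {h, j} × {x23} = {(h,x23), (j,x23)}
  {h} × {x21, x22, x23} = {(h,x21), (h,x22), (h,x23)}
  {h, i, j} × {x22} = {(h,x22), (i,x22), (j,x22)}
  {h, i, j} × {x23} = {(h,x23), (i,x23), (j,x23)}
  {h, i} × {x21, x22} = {(h,x21), (h,x22), (i,x21), (i,x22)}
  {h, j} × {x21, x22} = {(h,x21), (h,x22), (j,x21), (j,x22)}
  {h, i} × {x22, x23} = {(h,x22), (h,x23), (i,x22), (i,x23)}
  {h, j} × {x22, x23} = {(h,x22), (h,x23), (j,x22), (j,x23)}
  {h, i} × {x21, x22, x23} = {(h,x21), (h,x22), (h,x23), (i,x21), (i,x22), (i,x23)}
  {h, j} × {x21, x22, x23} = {(h,x21), (h,x22), (h,x23), (j,x21), (j,x22), (j,x23)}
  {h, i, j} × {x21, x22} = {(h,x21), (h,x22), (i,x21), (i,x22), (j,x21), (j,x22)}
  {h, i, j} × {x22, x23} = {(h,x22), (h,x23), (i,x22), (i,x23), (j,x22), (j,x23)}
  {h, i, j} × {x21, x22, x23} = {(h,x21), (h,x22), (h,x23), (i,x21), (i,x22), (i,x23), (j,x21), (j,x22), (j,x23)}
These 21 distinct sets form the basis B.
Close under arbitrary unions to get τ_{X×Y}; counting gives |τ_{X×Y}| = 70.


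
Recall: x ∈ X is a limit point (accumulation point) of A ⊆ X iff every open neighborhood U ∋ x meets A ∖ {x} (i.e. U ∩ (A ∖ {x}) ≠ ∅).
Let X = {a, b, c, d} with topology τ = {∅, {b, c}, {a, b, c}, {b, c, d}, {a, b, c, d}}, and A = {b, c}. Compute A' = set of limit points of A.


A' = {a, b, c, d}

For each x ∈ X, list the open sets U ∈ τ with x ∈ U, then check whether U ∩ (A ∖ {x}) ≠ ∅ for every such U.
  x = a: opens ∋ x are {a, b, c}, {a, b, c, d}; each meets A ∖ {a}, so x IS a limit point.
  x = b: opens ∋ x are {b, c}, {a, b, c}, {b, c, d}, {a, b, c, d}; each meets A ∖ {b}, so x IS a limit point.
  x = c: opens ∋ x are {b, c}, {a, b, c}, {b, c, d}, {a, b, c, d}; each meets A ∖ {c}, so x IS a limit point.
  x = d: opens ∋ x are {b, c, d}, {a, b, c, d}; each meets A ∖ {d}, so x IS a limit point.
Collecting: A' = {a, b, c, d}.


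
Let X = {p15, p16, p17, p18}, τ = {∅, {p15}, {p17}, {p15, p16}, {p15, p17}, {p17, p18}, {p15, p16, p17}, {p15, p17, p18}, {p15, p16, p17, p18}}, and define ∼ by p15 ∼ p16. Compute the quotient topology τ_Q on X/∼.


X/∼ = {[p15=p16], [p17], [p18]}; |τ_Q| = 6.

Equivalence classes: [p15=p16], [p17], [p18].
Quotient map π: X → X/∼ sends p15 ↦ [p15=p16], p16 ↦ [p15=p16], p17 ↦ [p17], p18 ↦ [p18].
For each subset V ⊆ X/∼, compute π^{-1}(V) ⊆ X and check whether π^{-1}(V) ∈ τ. V is open in τ_Q iff π^{-1}(V) ∈ τ.
  V = {}: π^{-1}(V) = ∅ ∈ τ ✓.
  V = {[p15=p16]}: π^{-1}(V) = {p15, p16} ∈ τ ✓.
  V = {[p17]}: π^{-1}(V) = {p17} ∈ τ ✓.
  V = {[p15=p16], [p17]}: π^{-1}(V) = {p15, p16, p17} ∈ τ ✓.
  V = {[p18]}: π^{-1}(V) = {p18} ∉ τ ✗.
  V = {[p15=p16], [p18]}: π^{-1}(V) = {p15, p16, p18} ∉ τ ✗.
  V = {[p17], [p18]}: π^{-1}(V) = {p17, p18} ∈ τ ✓.
  V = {[p15=p16], [p17], [p18]}: π^{-1}(V) = {p15, p16, p17, p18} ∈ τ ✓.
Open sets in the quotient: τ_Q = {{}, {[p15=p16]}, {[p17]}, {[p15=p16], [p17]}, {[p17], [p18]}, {[p15=p16], [p17], [p18]}} (6 elements).


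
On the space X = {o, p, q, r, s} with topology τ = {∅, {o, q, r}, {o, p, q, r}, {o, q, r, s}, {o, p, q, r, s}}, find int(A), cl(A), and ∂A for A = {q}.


int(A) = ∅, cl(A) = {o, p, q, r, s}, ∂A = {o, p, q, r, s}.

Closed sets in (X, τ) are complements of opens:
  closed(X, τ) = {∅, {p}, {s}, {p, s}, {o, p, q, r, s}}.
int(A) = ⋃ {U ∈ τ : U ⊆ A}. Opens contained in A: ∅.
Taking the union of these: int(A) = ∅.
cl(A) = ⋂ {C closed : A ⊆ C}. Closed sets containing A: {o, p, q, r, s}.
Intersecting these: cl(A) = {o, p, q, r, s}.
∂A = cl(A) ∖ int(A) = {o, p, q, r, s} ∖ ∅ = {o, p, q, r, s}.


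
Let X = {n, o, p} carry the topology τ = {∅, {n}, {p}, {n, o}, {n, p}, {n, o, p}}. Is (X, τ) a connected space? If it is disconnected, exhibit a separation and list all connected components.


(X, τ) is disconnected; components = [{p}, {n, o}].

Find clopen sets (U ∈ τ with X ∖ U ∈ τ):
  U = ∅, X ∖ U = {n, o, p} — both open, so U is clopen.
  U = {p}, X ∖ U = {n, o} — both open, so U is clopen.
  U = {n, o}, X ∖ U = {p} — both open, so U is clopen.
  U = {n, o, p}, X ∖ U = ∅ — both open, so U is clopen.
Nontrivial clopen(s) exist: e.g. {p}. So (X, τ) is disconnected.
Compute connected components by grouping points that agree on all clopens:
  component: {p}
  component: {n, o}


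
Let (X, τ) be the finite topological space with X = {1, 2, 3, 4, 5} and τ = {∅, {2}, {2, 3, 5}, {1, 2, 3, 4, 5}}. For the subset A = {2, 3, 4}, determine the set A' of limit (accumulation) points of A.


A' = {1, 3, 4, 5}

For each x ∈ X, list the open sets U ∈ τ with x ∈ U, then check whether U ∩ (A ∖ {x}) ≠ ∅ for every such U.
  x = 1: opens ∋ x are {1, 2, 3, 4, 5}; each meets A ∖ {1}, so x IS a limit point.
  x = 2: open {2} ∋ x has {2} ∩ (A ∖ {2}) = ∅, so x is NOT a limit point.
  x = 3: opens ∋ x are {2, 3, 5}, {1, 2, 3, 4, 5}; each meets A ∖ {3}, so x IS a limit point.
  x = 4: opens ∋ x are {1, 2, 3, 4, 5}; each meets A ∖ {4}, so x IS a limit point.
  x = 5: opens ∋ x are {2, 3, 5}, {1, 2, 3, 4, 5}; each meets A ∖ {5}, so x IS a limit point.
Collecting: A' = {1, 3, 4, 5}.


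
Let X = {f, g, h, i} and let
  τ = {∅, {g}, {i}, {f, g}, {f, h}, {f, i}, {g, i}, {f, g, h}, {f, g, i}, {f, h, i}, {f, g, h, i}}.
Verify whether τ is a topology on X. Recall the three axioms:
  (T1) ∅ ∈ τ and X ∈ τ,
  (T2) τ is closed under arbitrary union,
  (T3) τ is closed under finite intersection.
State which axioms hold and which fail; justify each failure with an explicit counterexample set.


τ is NOT a topology on X.

Axiom (T1): ∅ ∈ τ? Yes; X ∈ τ? Yes.
Axiom (T2/T3): check pairwise unions and intersections of members of τ.
Counterexample for (T3): {f, g} ∩ {f, h} = {f} ∉ τ. Therefore τ is NOT a topology.


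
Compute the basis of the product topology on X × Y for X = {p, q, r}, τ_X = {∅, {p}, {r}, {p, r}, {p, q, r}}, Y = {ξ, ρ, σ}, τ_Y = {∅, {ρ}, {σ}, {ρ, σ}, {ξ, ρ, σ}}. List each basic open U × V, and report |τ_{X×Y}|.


Basis B = {∅ × ∅, {p} × {ρ}, {p} × {σ}, {r} × {ρ}, {r} × {σ}, {p} × {ρ, σ}, {p, r} × {ρ}, {p, r} × {σ}, {r} × {ρ, σ}, {p} × {ξ, ρ, σ}, {p, q, r} × {ρ}, {p, q, r} × {σ}, {r} × {ξ, ρ, σ}, {p, r} × {ρ, σ}, {p, r} × {ξ, ρ, σ}, {p, q, r} × {ρ, σ}, {p, q, r} × {ξ, ρ, σ}}; |τ_{X×Y}| = 48.

Enumerate products U × V with U ∈ τ_X, V ∈ τ_Y (deduplicated):
  ∅ × ∅ = {} (∅)
  {p} × {ρ} = {(p,ρ)}
  {p} × {σ} = {(p,σ)}
  {r} × {ρ} = {(r,ρ)}
  {r} × {σ} = {(r,σ)}
  {p} × {ρ, σ} = {(p,ρ), (p,σ)}
  {p, r} × {ρ} = {(p,ρ), (r,ρ)}
  {p, r} × {σ} = {(p,σ), (r,σ)}
  {r} × {ρ, σ} = {(r,ρ), (r,σ)}
  {p} × {ξ, ρ, σ} = {(p,ξ), (p,ρ), (p,σ)}
  {p, q, r} × {ρ} = {(p,ρ), (q,ρ), (r,ρ)}
  {p, q, r} × {σ} = {(p,σ), (q,σ), (r,σ)}
  {r} × {ξ, ρ, σ} = {(r,ξ), (r,ρ), (r,σ)}
  {p, r} × {ρ, σ} = {(p,ρ), (p,σ), (r,ρ), (r,σ)}
  {p, r} × {ξ, ρ, σ} = {(p,ξ), (p,ρ), (p,σ), (r,ξ), (r,ρ), (r,σ)}
  {p, q, r} × {ρ, σ} = {(p,ρ), (p,σ), (q,ρ), (q,σ), (r,ρ), (r,σ)}
  {p, q, r} × {ξ, ρ, σ} = {(p,ξ), (p,ρ), (p,σ), (q,ξ), (q,ρ), (q,σ), (r,ξ), (r,ρ), (r,σ)}
These 17 distinct sets form the basis B.
Close under arbitrary unions to get τ_{X×Y}; counting gives |τ_{X×Y}| = 48.


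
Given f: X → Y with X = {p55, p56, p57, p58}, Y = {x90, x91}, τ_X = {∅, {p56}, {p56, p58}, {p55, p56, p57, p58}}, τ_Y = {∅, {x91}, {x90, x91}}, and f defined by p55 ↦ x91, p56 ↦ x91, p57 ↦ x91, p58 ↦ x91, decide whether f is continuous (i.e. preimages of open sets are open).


f IS continuous.

Compute f^{-1}(U) for each U ∈ τ_Y:
  U = ∅: f^{-1}(U) = ∅ ∈ τ_X ✓.
  U = {x91}: f^{-1}(U) = {p55, p56, p57, p58} ∈ τ_X ✓.
  U = {x90, x91}: f^{-1}(U) = {p55, p56, p57, p58} ∈ τ_X ✓.
Every preimage lies in τ_X, so f IS continuous.


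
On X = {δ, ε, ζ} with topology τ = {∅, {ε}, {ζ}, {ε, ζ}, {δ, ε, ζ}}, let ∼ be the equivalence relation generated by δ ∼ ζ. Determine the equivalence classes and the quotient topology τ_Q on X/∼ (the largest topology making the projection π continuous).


X/∼ = {[δ=ζ], [ε]}; |τ_Q| = 3.

Equivalence classes: [δ=ζ], [ε].
Quotient map π: X → X/∼ sends δ ↦ [δ=ζ], ε ↦ [ε], ζ ↦ [δ=ζ].
For each subset V ⊆ X/∼, compute π^{-1}(V) ⊆ X and check whether π^{-1}(V) ∈ τ. V is open in τ_Q iff π^{-1}(V) ∈ τ.
  V = {}: π^{-1}(V) = ∅ ∈ τ ✓.
  V = {[δ=ζ]}: π^{-1}(V) = {δ, ζ} ∉ τ ✗.
  V = {[ε]}: π^{-1}(V) = {ε} ∈ τ ✓.
  V = {[δ=ζ], [ε]}: π^{-1}(V) = {δ, ε, ζ} ∈ τ ✓.
Open sets in the quotient: τ_Q = {{}, {[ε]}, {[δ=ζ], [ε]}} (3 elements).


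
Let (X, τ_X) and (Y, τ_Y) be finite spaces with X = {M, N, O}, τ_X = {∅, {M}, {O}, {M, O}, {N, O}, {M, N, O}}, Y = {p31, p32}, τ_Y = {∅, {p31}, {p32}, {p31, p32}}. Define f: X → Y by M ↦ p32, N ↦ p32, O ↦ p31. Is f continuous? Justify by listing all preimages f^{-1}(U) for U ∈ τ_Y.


f is NOT continuous.

Compute f^{-1}(U) for each U ∈ τ_Y:
  U = ∅: f^{-1}(U) = ∅ ∈ τ_X ✓.
  U = {p31}: f^{-1}(U) = {O} ∈ τ_X ✓.
  U = {p32}: f^{-1}(U) = {M, N} ∉ τ_X ✗.
  U = {p31, p32}: f^{-1}(U) = {M, N, O} ∈ τ_X ✓.
Found U = {p32} with f^{-1}(U) = {M, N} not in τ_X. Therefore f is NOT continuous.


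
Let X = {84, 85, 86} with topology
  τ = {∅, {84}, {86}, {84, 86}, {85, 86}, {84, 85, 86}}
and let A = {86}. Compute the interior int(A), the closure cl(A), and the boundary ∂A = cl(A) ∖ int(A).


int(A) = {86}, cl(A) = {85, 86}, ∂A = {85}.

Closed sets in (X, τ) are complements of opens:
  closed(X, τ) = {∅, {84}, {85}, {84, 85}, {85, 86}, {84, 85, 86}}.
int(A) = ⋃ {U ∈ τ : U ⊆ A}. Opens contained in A: ∅, {86}.
Taking the union of these: int(A) = {86}.
cl(A) = ⋂ {C closed : A ⊆ C}. Closed sets containing A: {85, 86}, {84, 85, 86}.
Intersecting these: cl(A) = {85, 86}.
∂A = cl(A) ∖ int(A) = {85, 86} ∖ {86} = {85}.


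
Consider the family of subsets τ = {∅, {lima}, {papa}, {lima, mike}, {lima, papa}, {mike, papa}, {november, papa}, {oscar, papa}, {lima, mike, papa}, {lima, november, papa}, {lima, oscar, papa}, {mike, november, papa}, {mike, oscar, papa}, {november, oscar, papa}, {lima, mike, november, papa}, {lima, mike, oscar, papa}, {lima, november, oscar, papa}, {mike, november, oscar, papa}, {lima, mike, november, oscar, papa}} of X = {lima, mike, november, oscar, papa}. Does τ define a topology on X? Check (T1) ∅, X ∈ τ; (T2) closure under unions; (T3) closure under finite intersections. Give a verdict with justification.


τ is NOT a topology on X.

Axiom (T1): ∅ ∈ τ? Yes; X ∈ τ? Yes.
Axiom (T2/T3): check pairwise unions and intersections of members of τ.
Counterexample for (T3): {lima, mike} ∩ {mike, papa} = {mike} ∉ τ. Therefore τ is NOT a topology.


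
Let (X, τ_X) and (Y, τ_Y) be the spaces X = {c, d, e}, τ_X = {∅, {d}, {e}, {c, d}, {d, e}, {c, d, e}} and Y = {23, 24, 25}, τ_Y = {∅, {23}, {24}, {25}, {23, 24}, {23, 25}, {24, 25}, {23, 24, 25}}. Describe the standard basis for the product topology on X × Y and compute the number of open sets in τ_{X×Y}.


Basis B = {∅ × ∅, {d} × {23}, {d} × {24}, {d} × {25}, {e} × {23}, {e} × {24}, {e} × {25}, {c, d} × {23}, {c, d} × {24}, {c, d} × {25}, {d} × {23, 24}, {d} × {23, 25}, {d, e} × {23}, {d} × {24, 25}, {d, e} × {24}, {d, e} × {25}, {e} × {23, 24}, {e} × {23, 25}, {e} × {24, 25}, {c, d, e} × {23}, {c, d, e} × {24}, {c, d, e} × {25}, {d} × {23, 24, 25}, {e} × {23, 24, 25}, {c, d} × {23, 24}, {c, d} × {23, 25}, {c, d} × {24, 25}, {d, e} × {23, 24}, {d, e} × {23, 25}, {d, e} × {24, 25}, {c, d} × {23, 24, 25}, {c, d, e} × {23, 24}, {c, d, e} × {23, 25}, {c, d, e} × {24, 25}, {d, e} × {23, 24, 25}, {c, d, e} × {23, 24, 25}}; |τ_{X×Y}| = 216.

Enumerate products U × V with U ∈ τ_X, V ∈ τ_Y (deduplicated):
  ∅ × ∅ = {} (∅)
  {d} × {23} = {(d,23)}
  {d} × {24} = {(d,24)}
  {d} × {25} = {(d,25)}
  {e} × {23} = {(e,23)}
  {e} × {24} = {(e,24)}
  {e} × {25} = {(e,25)}
  {c, d} × {23} = {(c,23), (d,23)}
  {c, d} × {24} = {(c,24), (d,24)}
  {c, d} × {25} = {(c,25), (d,25)}
  {d} × {23, 24} = {(d,23), (d,24)}
  {d} × {23, 25} = {(d,23), (d,25)}
  {d, e} × {23} = {(d,23), (e,23)}
  {d} × {24, 25} = {(d,24), (d,25)}
  {d, e} × {24} = {(d,24), (e,24)}
  {d, e} × {25} = {(d,25), (e,25)}
  {e} × {23, 24} = {(e,23), (e,24)}
  {e} × {23, 25} = {(e,23), (e,25)}
  {e} × {24, 25} = {(e,24), (e,25)}
  {c, d, e} × {23} = {(c,23), (d,23), (e,23)}
  {c, d, e} × {24} = {(c,24), (d,24), (e,24)}
  {c, d, e} × {25} = {(c,25), (d,25), (e,25)}
  {d} × {23, 24, 25} = {(d,23), (d,24), (d,25)}
  {e} × {23, 24, 25} = {(e,23), (e,24), (e,25)}
  {c, d} × {23, 24} = {(c,23), (c,24), (d,23), (d,24)}
  {c, d} × {23, 25} = {(c,23), (c,25), (d,23), (d,25)}
  {c, d} × {24, 25} = {(c,24), (c,25), (d,24), (d,25)}
  {d, e} × {23, 24} = {(d,23), (d,24), (e,23), (e,24)}
  {d, e} × {23, 25} = {(d,23), (d,25), (e,23), (e,25)}
  {d, e} × {24, 25} = {(d,24), (d,25), (e,24), (e,25)}
  {c, d} × {23, 24, 25} = {(c,23), (c,24), (c,25), (d,23), (d,24), (d,25)}
  {c, d, e} × {23, 24} = {(c,23), (c,24), (d,23), (d,24), (e,23), (e,24)}
  {c, d, e} × {23, 25} = {(c,23), (c,25), (d,23), (d,25), (e,23), (e,25)}
  {c, d, e} × {24, 25} = {(c,24), (c,25), (d,24), (d,25), (e,24), (e,25)}
  {d, e} × {23, 24, 25} = {(d,23), (d,24), (d,25), (e,23), (e,24), (e,25)}
  {c, d, e} × {23, 24, 25} = {(c,23), (c,24), (c,25), (d,23), (d,24), (d,25), (e,23), (e,24), (e,25)}
These 36 distinct sets form the basis B.
Close under arbitrary unions to get τ_{X×Y}; counting gives |τ_{X×Y}| = 216.


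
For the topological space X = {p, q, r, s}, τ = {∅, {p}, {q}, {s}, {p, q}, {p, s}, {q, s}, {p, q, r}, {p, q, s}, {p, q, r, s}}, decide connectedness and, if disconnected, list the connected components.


(X, τ) is disconnected; components = [{s}, {p, q, r}].

Find clopen sets (U ∈ τ with X ∖ U ∈ τ):
  U = ∅, X ∖ U = {p, q, r, s} — both open, so U is clopen.
  U = {s}, X ∖ U = {p, q, r} — both open, so U is clopen.
  U = {p, q, r}, X ∖ U = {s} — both open, so U is clopen.
  U = {p, q, r, s}, X ∖ U = ∅ — both open, so U is clopen.
Nontrivial clopen(s) exist: e.g. {s}. So (X, τ) is disconnected.
Compute connected components by grouping points that agree on all clopens:
  component: {s}
  component: {p, q, r}


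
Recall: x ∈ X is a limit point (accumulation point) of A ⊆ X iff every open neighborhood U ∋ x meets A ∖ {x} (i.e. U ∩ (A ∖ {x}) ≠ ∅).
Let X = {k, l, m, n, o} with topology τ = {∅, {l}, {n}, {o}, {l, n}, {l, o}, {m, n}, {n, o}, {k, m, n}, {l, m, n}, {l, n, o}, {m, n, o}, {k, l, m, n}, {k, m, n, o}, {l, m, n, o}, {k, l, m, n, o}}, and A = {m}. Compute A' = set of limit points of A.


A' = {k}

For each x ∈ X, list the open sets U ∈ τ with x ∈ U, then check whether U ∩ (A ∖ {x}) ≠ ∅ for every such U.
  x = k: opens ∋ x are {k, m, n}, {k, l, m, n}, {k, m, n, o}, {k, l, m, n, o}; each meets A ∖ {k}, so x IS a limit point.
  x = l: open {l} ∋ x has {l} ∩ (A ∖ {l}) = ∅, so x is NOT a limit point.
  x = m: open {m, n} ∋ x has {m, n} ∩ (A ∖ {m}) = ∅, so x is NOT a limit point.
  x = n: open {n} ∋ x has {n} ∩ (A ∖ {n}) = ∅, so x is NOT a limit point.
  x = o: open {o} ∋ x has {o} ∩ (A ∖ {o}) = ∅, so x is NOT a limit point.
Collecting: A' = {k}.


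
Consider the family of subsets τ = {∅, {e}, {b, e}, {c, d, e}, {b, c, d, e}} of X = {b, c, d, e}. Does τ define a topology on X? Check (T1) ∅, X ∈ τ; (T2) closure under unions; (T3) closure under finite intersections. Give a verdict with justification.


τ IS a topology on X.

Axiom (T1): ∅ ∈ τ? Yes; X ∈ τ? Yes.
Axiom (T2/T3): check pairwise unions and intersections of members of τ.
All pairwise intersections and unions checked — each lies in τ. Therefore τ satisfies (T1), (T2), (T3): it IS a topology on X.


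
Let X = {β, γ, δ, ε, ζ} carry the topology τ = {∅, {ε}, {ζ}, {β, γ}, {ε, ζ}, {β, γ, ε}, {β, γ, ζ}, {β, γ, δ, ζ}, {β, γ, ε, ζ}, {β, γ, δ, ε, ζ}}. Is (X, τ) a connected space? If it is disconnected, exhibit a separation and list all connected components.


(X, τ) is disconnected; components = [{ε}, {β, γ, δ, ζ}].

Find clopen sets (U ∈ τ with X ∖ U ∈ τ):
  U = ∅, X ∖ U = {β, γ, δ, ε, ζ} — both open, so U is clopen.
  U = {ε}, X ∖ U = {β, γ, δ, ζ} — both open, so U is clopen.
  U = {β, γ, δ, ζ}, X ∖ U = {ε} — both open, so U is clopen.
  U = {β, γ, δ, ε, ζ}, X ∖ U = ∅ — both open, so U is clopen.
Nontrivial clopen(s) exist: e.g. {β, γ, δ, ζ}. So (X, τ) is disconnected.
Compute connected components by grouping points that agree on all clopens:
  component: {ε}
  component: {β, γ, δ, ζ}


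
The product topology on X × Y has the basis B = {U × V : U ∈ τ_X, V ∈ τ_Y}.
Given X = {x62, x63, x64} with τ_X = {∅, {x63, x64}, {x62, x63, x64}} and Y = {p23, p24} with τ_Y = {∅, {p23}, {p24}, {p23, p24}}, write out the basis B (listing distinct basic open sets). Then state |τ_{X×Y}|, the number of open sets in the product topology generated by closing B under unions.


Basis B = {∅ × ∅, {x63, x64} × {p23}, {x63, x64} × {p24}, {x62, x63, x64} × {p23}, {x62, x63, x64} × {p24}, {x63, x64} × {p23, p24}, {x62, x63, x64} × {p23, p24}}; |τ_{X×Y}| = 9.

Enumerate products U × V with U ∈ τ_X, V ∈ τ_Y (deduplicated):
  ∅ × ∅ = {} (∅)
  {x63, x64} × {p23} = {(x63,p23), (x64,p23)}
  {x63, x64} × {p24} = {(x63,p24), (x64,p24)}
  {x62, x63, x64} × {p23} = {(x62,p23), (x63,p23), (x64,p23)}
  {x62, x63, x64} × {p24} = {(x62,p24), (x63,p24), (x64,p24)}
  {x63, x64} × {p23, p24} = {(x63,p23), (x63,p24), (x64,p23), (x64,p24)}
  {x62, x63, x64} × {p23, p24} = {(x62,p23), (x62,p24), (x63,p23), (x63,p24), (x64,p23), (x64,p24)}
These 7 distinct sets form the basis B.
Close under arbitrary unions to get τ_{X×Y}; counting gives |τ_{X×Y}| = 9.


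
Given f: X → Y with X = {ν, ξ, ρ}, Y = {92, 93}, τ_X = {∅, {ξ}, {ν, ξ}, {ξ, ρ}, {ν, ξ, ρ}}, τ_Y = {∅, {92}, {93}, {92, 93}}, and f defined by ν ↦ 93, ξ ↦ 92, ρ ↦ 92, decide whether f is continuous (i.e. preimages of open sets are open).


f is NOT continuous.

Compute f^{-1}(U) for each U ∈ τ_Y:
  U = ∅: f^{-1}(U) = ∅ ∈ τ_X ✓.
  U = {92}: f^{-1}(U) = {ξ, ρ} ∈ τ_X ✓.
  U = {93}: f^{-1}(U) = {ν} ∉ τ_X ✗.
  U = {92, 93}: f^{-1}(U) = {ν, ξ, ρ} ∈ τ_X ✓.
Found U = {93} with f^{-1}(U) = {ν} not in τ_X. Therefore f is NOT continuous.


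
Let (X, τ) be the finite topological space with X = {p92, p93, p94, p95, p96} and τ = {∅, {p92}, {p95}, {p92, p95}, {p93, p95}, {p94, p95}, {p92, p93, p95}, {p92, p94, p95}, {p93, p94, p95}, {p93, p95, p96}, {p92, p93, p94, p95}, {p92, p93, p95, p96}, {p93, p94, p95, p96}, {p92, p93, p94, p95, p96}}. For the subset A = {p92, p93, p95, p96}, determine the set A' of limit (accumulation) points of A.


A' = {p93, p94, p96}

For each x ∈ X, list the open sets U ∈ τ with x ∈ U, then check whether U ∩ (A ∖ {x}) ≠ ∅ for every such U.
  x = p92: open {p92} ∋ x has {p92} ∩ (A ∖ {p92}) = ∅, so x is NOT a limit point.
  x = p93: opens ∋ x are {p93, p95}, {p92, p93, p95}, {p93, p94, p95}, {p93, p95, p96}, {p92, p93, p94, p95}, {p92, p93, p95, p96}, {p93, p94, p95, p96}, {p92, p93, p94, p95, p96}; each meets A ∖ {p93}, so x IS a limit point.
  x = p94: opens ∋ x are {p94, p95}, {p92, p94, p95}, {p93, p94, p95}, {p92, p93, p94, p95}, {p93, p94, p95, p96}, {p92, p93, p94, p95, p96}; each meets A ∖ {p94}, so x IS a limit point.
  x = p95: open {p95} ∋ x has {p95} ∩ (A ∖ {p95}) = ∅, so x is NOT a limit point.
  x = p96: opens ∋ x are {p93, p95, p96}, {p92, p93, p95, p96}, {p93, p94, p95, p96}, {p92, p93, p94, p95, p96}; each meets A ∖ {p96}, so x IS a limit point.
Collecting: A' = {p93, p94, p96}.


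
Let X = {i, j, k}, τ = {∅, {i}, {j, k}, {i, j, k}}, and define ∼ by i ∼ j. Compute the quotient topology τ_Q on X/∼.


X/∼ = {[i=j], [k]}; |τ_Q| = 2.

Equivalence classes: [i=j], [k].
Quotient map π: X → X/∼ sends i ↦ [i=j], j ↦ [i=j], k ↦ [k].
For each subset V ⊆ X/∼, compute π^{-1}(V) ⊆ X and check whether π^{-1}(V) ∈ τ. V is open in τ_Q iff π^{-1}(V) ∈ τ.
  V = {}: π^{-1}(V) = ∅ ∈ τ ✓.
  V = {[i=j]}: π^{-1}(V) = {i, j} ∉ τ ✗.
  V = {[k]}: π^{-1}(V) = {k} ∉ τ ✗.
  V = {[i=j], [k]}: π^{-1}(V) = {i, j, k} ∈ τ ✓.
Open sets in the quotient: τ_Q = {{}, {[i=j], [k]}} (2 elements).


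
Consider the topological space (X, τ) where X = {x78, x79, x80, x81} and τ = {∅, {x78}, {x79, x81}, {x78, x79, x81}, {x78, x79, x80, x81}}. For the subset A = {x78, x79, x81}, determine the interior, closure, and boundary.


int(A) = {x78, x79, x81}, cl(A) = {x78, x79, x80, x81}, ∂A = {x80}.

Closed sets in (X, τ) are complements of opens:
  closed(X, τ) = {∅, {x80}, {x78, x80}, {x79, x80, x81}, {x78, x79, x80, x81}}.
int(A) = ⋃ {U ∈ τ : U ⊆ A}. Opens contained in A: ∅, {x78}, {x79, x81}, {x78, x79, x81}.
Taking the union of these: int(A) = {x78, x79, x81}.
cl(A) = ⋂ {C closed : A ⊆ C}. Closed sets containing A: {x78, x79, x80, x81}.
Intersecting these: cl(A) = {x78, x79, x80, x81}.
∂A = cl(A) ∖ int(A) = {x78, x79, x80, x81} ∖ {x78, x79, x81} = {x80}.


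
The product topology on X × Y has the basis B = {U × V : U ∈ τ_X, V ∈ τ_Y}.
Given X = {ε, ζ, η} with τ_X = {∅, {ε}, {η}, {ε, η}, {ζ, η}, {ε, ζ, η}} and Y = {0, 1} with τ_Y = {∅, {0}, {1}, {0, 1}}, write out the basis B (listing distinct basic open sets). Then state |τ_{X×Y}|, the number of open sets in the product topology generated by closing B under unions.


Basis B = {∅ × ∅, {ε} × {0}, {ε} × {1}, {η} × {0}, {η} × {1}, {ε} × {0, 1}, {ε, η} × {0}, {ε, η} × {1}, {ζ, η} × {0}, {ζ, η} × {1}, {η} × {0, 1}, {ε, ζ, η} × {0}, {ε, ζ, η} × {1}, {ε, η} × {0, 1}, {ζ, η} × {0, 1}, {ε, ζ, η} × {0, 1}}; |τ_{X×Y}| = 36.

Enumerate products U × V with U ∈ τ_X, V ∈ τ_Y (deduplicated):
  ∅ × ∅ = {} (∅)
  {ε} × {0} = {(ε,0)}
  {ε} × {1} = {(ε,1)}
  {η} × {0} = {(η,0)}
  {η} × {1} = {(η,1)}
  {ε} × {0, 1} = {(ε,0), (ε,1)}
  {ε, η} × {0} = {(ε,0), (η,0)}
  {ε, η} × {1} = {(ε,1), (η,1)}
  {ζ, η} × {0} = {(ζ,0), (η,0)}
  {ζ, η} × {1} = {(ζ,1), (η,1)}
  {η} × {0, 1} = {(η,0), (η,1)}
  {ε, ζ, η} × {0} = {(ε,0), (ζ,0), (η,0)}
  {ε, ζ, η} × {1} = {(ε,1), (ζ,1), (η,1)}
  {ε, η} × {0, 1} = {(ε,0), (ε,1), (η,0), (η,1)}
  {ζ, η} × {0, 1} = {(ζ,0), (ζ,1), (η,0), (η,1)}
  {ε, ζ, η} × {0, 1} = {(ε,0), (ε,1), (ζ,0), (ζ,1), (η,0), (η,1)}
These 16 distinct sets form the basis B.
Close under arbitrary unions to get τ_{X×Y}; counting gives |τ_{X×Y}| = 36.


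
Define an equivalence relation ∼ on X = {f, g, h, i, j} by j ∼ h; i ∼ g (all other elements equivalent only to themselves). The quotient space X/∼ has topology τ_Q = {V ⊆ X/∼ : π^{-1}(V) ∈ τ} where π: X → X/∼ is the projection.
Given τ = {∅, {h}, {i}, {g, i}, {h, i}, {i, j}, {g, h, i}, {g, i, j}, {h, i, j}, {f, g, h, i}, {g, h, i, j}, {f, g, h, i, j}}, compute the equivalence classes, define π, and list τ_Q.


X/∼ = {[f], [g=i], [h=j]}; |τ_Q| = 4.

Equivalence classes: [f], [g=i], [h=j].
Quotient map π: X → X/∼ sends f ↦ [f], g ↦ [g=i], h ↦ [h=j], i ↦ [g=i], j ↦ [h=j].
For each subset V ⊆ X/∼, compute π^{-1}(V) ⊆ X and check whether π^{-1}(V) ∈ τ. V is open in τ_Q iff π^{-1}(V) ∈ τ.
  V = {}: π^{-1}(V) = ∅ ∈ τ ✓.
  V = {[f]}: π^{-1}(V) = {f} ∉ τ ✗.
  V = {[g=i]}: π^{-1}(V) = {g, i} ∈ τ ✓.
  V = {[f], [g=i]}: π^{-1}(V) = {f, g, i} ∉ τ ✗.
  V = {[h=j]}: π^{-1}(V) = {h, j} ∉ τ ✗.
  V = {[f], [h=j]}: π^{-1}(V) = {f, h, j} ∉ τ ✗.
  V = {[g=i], [h=j]}: π^{-1}(V) = {g, h, i, j} ∈ τ ✓.
  V = {[f], [g=i], [h=j]}: π^{-1}(V) = {f, g, h, i, j} ∈ τ ✓.
Open sets in the quotient: τ_Q = {{}, {[g=i]}, {[g=i], [h=j]}, {[f], [g=i], [h=j]}} (4 elements).


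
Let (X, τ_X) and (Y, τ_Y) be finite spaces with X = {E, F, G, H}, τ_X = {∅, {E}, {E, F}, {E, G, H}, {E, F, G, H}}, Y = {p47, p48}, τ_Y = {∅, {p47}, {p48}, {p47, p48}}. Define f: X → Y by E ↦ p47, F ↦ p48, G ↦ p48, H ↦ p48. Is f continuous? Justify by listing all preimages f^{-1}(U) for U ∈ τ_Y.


f is NOT continuous.

Compute f^{-1}(U) for each U ∈ τ_Y:
  U = ∅: f^{-1}(U) = ∅ ∈ τ_X ✓.
  U = {p47}: f^{-1}(U) = {E} ∈ τ_X ✓.
  U = {p48}: f^{-1}(U) = {F, G, H} ∉ τ_X ✗.
  U = {p47, p48}: f^{-1}(U) = {E, F, G, H} ∈ τ_X ✓.
Found U = {p48} with f^{-1}(U) = {F, G, H} not in τ_X. Therefore f is NOT continuous.


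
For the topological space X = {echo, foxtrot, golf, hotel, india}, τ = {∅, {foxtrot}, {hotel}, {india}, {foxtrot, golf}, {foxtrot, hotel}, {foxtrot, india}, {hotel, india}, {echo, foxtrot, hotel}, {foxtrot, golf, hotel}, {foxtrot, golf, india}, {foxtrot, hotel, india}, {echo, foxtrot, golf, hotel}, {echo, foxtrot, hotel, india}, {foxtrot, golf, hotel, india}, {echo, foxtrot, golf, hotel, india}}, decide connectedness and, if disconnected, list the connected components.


(X, τ) is disconnected; components = [{india}, {echo, foxtrot, golf, hotel}].

Find clopen sets (U ∈ τ with X ∖ U ∈ τ):
  U = ∅, X ∖ U = {echo, foxtrot, golf, hotel, india} — both open, so U is clopen.
  U = {india}, X ∖ U = {echo, foxtrot, golf, hotel} — both open, so U is clopen.
  U = {echo, foxtrot, golf, hotel}, X ∖ U = {india} — both open, so U is clopen.
  U = {echo, foxtrot, golf, hotel, india}, X ∖ U = ∅ — both open, so U is clopen.
Nontrivial clopen(s) exist: e.g. {echo, foxtrot, golf, hotel}. So (X, τ) is disconnected.
Compute connected components by grouping points that agree on all clopens:
  component: {india}
  component: {echo, foxtrot, golf, hotel}


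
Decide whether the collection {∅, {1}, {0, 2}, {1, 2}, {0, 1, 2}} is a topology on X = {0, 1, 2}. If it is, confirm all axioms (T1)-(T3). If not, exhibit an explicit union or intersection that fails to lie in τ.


τ is NOT a topology on X.

Axiom (T1): ∅ ∈ τ? Yes; X ∈ τ? Yes.
Axiom (T2/T3): check pairwise unions and intersections of members of τ.
Counterexample for (T3): {0, 2} ∩ {1, 2} = {2} ∉ τ. Therefore τ is NOT a topology.


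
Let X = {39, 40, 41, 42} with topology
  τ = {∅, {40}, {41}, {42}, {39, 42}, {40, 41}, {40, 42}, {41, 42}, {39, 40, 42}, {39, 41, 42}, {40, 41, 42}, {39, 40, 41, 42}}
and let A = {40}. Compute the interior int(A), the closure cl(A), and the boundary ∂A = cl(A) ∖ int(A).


int(A) = {40}, cl(A) = {40}, ∂A = ∅.

Closed sets in (X, τ) are complements of opens:
  closed(X, τ) = {∅, {39}, {40}, {41}, {39, 40}, {39, 41}, {39, 42}, {40, 41}, {39, 40, 41}, {39, 40, 42}, {39, 41, 42}, {39, 40, 41, 42}}.
int(A) = ⋃ {U ∈ τ : U ⊆ A}. Opens contained in A: ∅, {40}.
Taking the union of these: int(A) = {40}.
cl(A) = ⋂ {C closed : A ⊆ C}. Closed sets containing A: {40}, {39, 40}, {40, 41}, {39, 40, 41}, {39, 40, 42}, {39, 40, 41, 42}.
Intersecting these: cl(A) = {40}.
∂A = cl(A) ∖ int(A) = {40} ∖ {40} = ∅.


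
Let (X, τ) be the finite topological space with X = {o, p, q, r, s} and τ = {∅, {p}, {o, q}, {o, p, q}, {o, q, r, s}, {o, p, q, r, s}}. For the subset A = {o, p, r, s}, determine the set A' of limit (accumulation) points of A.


A' = {q, r, s}

For each x ∈ X, list the open sets U ∈ τ with x ∈ U, then check whether U ∩ (A ∖ {x}) ≠ ∅ for every such U.
  x = o: open {o, q} ∋ x has {o, q} ∩ (A ∖ {o}) = ∅, so x is NOT a limit point.
  x = p: open {p} ∋ x has {p} ∩ (A ∖ {p}) = ∅, so x is NOT a limit point.
  x = q: opens ∋ x are {o, q}, {o, p, q}, {o, q, r, s}, {o, p, q, r, s}; each meets A ∖ {q}, so x IS a limit point.
  x = r: opens ∋ x are {o, q, r, s}, {o, p, q, r, s}; each meets A ∖ {r}, so x IS a limit point.
  x = s: opens ∋ x are {o, q, r, s}, {o, p, q, r, s}; each meets A ∖ {s}, so x IS a limit point.
Collecting: A' = {q, r, s}.


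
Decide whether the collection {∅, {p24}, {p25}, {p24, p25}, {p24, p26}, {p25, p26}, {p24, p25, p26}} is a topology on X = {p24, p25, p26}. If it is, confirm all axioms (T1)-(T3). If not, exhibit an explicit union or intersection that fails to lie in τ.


τ is NOT a topology on X.

Axiom (T1): ∅ ∈ τ? Yes; X ∈ τ? Yes.
Axiom (T2/T3): check pairwise unions and intersections of members of τ.
Counterexample for (T3): {p24, p26} ∩ {p25, p26} = {p26} ∉ τ. Therefore τ is NOT a topology.


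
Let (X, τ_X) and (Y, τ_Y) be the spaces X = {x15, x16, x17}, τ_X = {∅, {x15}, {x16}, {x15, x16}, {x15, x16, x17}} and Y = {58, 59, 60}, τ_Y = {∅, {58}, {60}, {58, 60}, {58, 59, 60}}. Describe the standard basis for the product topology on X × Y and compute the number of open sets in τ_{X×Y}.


Basis B = {∅ × ∅, {x15} × {58}, {x15} × {60}, {x16} × {58}, {x16} × {60}, {x15} × {58, 60}, {x15, x16} × {58}, {x15, x16} × {60}, {x16} × {58, 60}, {x15} × {58, 59, 60}, {x15, x16, x17} × {58}, {x15, x16, x17} × {60}, {x16} × {58, 59, 60}, {x15, x16} × {58, 60}, {x15, x16} × {58, 59, 60}, {x15, x16, x17} × {58, 60}, {x15, x16, x17} × {58, 59, 60}}; |τ_{X×Y}| = 48.

Enumerate products U × V with U ∈ τ_X, V ∈ τ_Y (deduplicated):
  ∅ × ∅ = {} (∅)
  {x15} × {58} = {(x15,58)}
  {x15} × {60} = {(x15,60)}
  {x16} × {58} = {(x16,58)}
  {x16} × {60} = {(x16,60)}
  {x15} × {58, 60} = {(x15,58), (x15,60)}
  {x15, x16} × {58} = {(x15,58), (x16,58)}
  {x15, x16} × {60} = {(x15,60), (x16,60)}
  {x16} × {58, 60} = {(x16,58), (x16,60)}
  {x15} × {58, 59, 60} = {(x15,58), (x15,59), (x15,60)}
  {x15, x16, x17} × {58} = {(x15,58), (x16,58), (x17,58)}
  {x15, x16, x17} × {60} = {(x15,60), (x16,60), (x17,60)}
  {x16} × {58, 59, 60} = {(x16,58), (x16,59), (x16,60)}
  {x15, x16} × {58, 60} = {(x15,58), (x15,60), (x16,58), (x16,60)}
  {x15, x16} × {58, 59, 60} = {(x15,58), (x15,59), (x15,60), (x16,58), (x16,59), (x16,60)}
  {x15, x16, x17} × {58, 60} = {(x15,58), (x15,60), (x16,58), (x16,60), (x17,58), (x17,60)}
  {x15, x16, x17} × {58, 59, 60} = {(x15,58), (x15,59), (x15,60), (x16,58), (x16,59), (x16,60), (x17,58), (x17,59), (x17,60)}
These 17 distinct sets form the basis B.
Close under arbitrary unions to get τ_{X×Y}; counting gives |τ_{X×Y}| = 48.


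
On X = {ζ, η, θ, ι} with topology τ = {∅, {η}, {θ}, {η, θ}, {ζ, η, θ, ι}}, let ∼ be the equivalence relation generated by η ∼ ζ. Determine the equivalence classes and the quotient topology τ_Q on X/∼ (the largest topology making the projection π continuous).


X/∼ = {[ζ=η], [θ], [ι]}; |τ_Q| = 3.

Equivalence classes: [ζ=η], [θ], [ι].
Quotient map π: X → X/∼ sends ζ ↦ [ζ=η], η ↦ [ζ=η], θ ↦ [θ], ι ↦ [ι].
For each subset V ⊆ X/∼, compute π^{-1}(V) ⊆ X and check whether π^{-1}(V) ∈ τ. V is open in τ_Q iff π^{-1}(V) ∈ τ.
  V = {}: π^{-1}(V) = ∅ ∈ τ ✓.
  V = {[ζ=η]}: π^{-1}(V) = {ζ, η} ∉ τ ✗.
  V = {[θ]}: π^{-1}(V) = {θ} ∈ τ ✓.
  V = {[ζ=η], [θ]}: π^{-1}(V) = {ζ, η, θ} ∉ τ ✗.
  V = {[ι]}: π^{-1}(V) = {ι} ∉ τ ✗.
  V = {[ζ=η], [ι]}: π^{-1}(V) = {ζ, η, ι} ∉ τ ✗.
  V = {[θ], [ι]}: π^{-1}(V) = {θ, ι} ∉ τ ✗.
  V = {[ζ=η], [θ], [ι]}: π^{-1}(V) = {ζ, η, θ, ι} ∈ τ ✓.
Open sets in the quotient: τ_Q = {{}, {[θ]}, {[ζ=η], [θ], [ι]}} (3 elements).
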